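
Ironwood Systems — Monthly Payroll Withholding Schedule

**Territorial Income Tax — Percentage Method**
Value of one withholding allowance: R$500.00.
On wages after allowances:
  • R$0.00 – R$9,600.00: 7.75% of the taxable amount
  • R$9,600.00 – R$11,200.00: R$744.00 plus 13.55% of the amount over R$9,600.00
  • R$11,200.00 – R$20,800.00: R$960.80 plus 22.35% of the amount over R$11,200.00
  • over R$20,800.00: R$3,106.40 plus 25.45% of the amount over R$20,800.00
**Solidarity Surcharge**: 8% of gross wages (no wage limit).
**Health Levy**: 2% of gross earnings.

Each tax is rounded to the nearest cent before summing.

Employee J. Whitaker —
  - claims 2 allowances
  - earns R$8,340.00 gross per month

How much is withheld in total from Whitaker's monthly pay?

Territorial Income Tax: taxable = R$8,340.00 − 2×R$500.00 = R$7,340.00
  7.75% × R$7,340.00 = R$568.85
Solidarity Surcharge: 8% × R$8,340.00 = R$667.20
Health Levy: 2% × R$8,340.00 = R$166.80
Total: R$568.85 + R$667.20 + R$166.80 = R$1,402.85

R$1,402.85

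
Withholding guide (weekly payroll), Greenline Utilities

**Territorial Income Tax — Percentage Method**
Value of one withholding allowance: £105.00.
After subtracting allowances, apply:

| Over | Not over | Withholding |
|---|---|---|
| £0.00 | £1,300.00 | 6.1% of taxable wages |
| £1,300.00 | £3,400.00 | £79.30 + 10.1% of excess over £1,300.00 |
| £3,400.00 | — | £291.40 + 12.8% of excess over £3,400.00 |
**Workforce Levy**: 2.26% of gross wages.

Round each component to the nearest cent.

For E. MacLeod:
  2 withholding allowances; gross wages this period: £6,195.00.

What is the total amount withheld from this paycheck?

Territorial Income Tax: taxable = £6,195.00 − 2×£105.00 = £5,985.00
  £291.40 + 12.8% × (£5,985.00 − £3,400.00) = £291.40 + 12.8% × £2,585.00 = £622.28
Workforce Levy: 2.26% × £6,195.00 = £140.01
Total: £622.28 + £140.01 = £762.29

£762.29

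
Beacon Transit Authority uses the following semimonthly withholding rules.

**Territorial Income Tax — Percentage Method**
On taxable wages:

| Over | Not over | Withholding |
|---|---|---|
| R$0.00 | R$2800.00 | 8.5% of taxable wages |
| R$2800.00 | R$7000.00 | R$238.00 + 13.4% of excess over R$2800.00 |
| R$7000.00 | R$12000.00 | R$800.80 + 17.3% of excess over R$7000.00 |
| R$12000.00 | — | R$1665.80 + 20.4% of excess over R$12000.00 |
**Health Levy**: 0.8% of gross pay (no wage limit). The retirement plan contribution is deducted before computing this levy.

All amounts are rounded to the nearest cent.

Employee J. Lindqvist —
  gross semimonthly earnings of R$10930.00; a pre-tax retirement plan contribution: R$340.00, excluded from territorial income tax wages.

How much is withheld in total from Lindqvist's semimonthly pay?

Territorial Income Tax: taxable = R$10930.00 − R$340.00 = R$10590.00
  R$800.80 + 17.3% × (R$10590.00 − R$7000.00) = R$800.80 + 17.3% × R$3590.00 = R$1421.87
Health Levy: 0.8% × R$10590.00 = R$84.72
Total: R$1421.87 + R$84.72 = R$1506.59

R$1506.59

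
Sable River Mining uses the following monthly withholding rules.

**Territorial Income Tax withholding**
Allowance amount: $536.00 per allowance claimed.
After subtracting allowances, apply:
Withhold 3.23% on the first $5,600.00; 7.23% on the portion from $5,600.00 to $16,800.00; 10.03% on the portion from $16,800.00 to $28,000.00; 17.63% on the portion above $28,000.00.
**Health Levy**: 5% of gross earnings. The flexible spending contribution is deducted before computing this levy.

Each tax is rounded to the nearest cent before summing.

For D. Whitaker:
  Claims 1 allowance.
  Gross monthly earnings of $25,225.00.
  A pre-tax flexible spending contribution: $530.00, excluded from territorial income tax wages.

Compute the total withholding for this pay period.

$2,963.50

Territorial Income Tax: taxable = $25,225.00 − $530.00 − 1×$536.00 = $24,159.00
  $990.64 + 10.03% × ($24,159.00 − $16,800.00) = $990.64 + 10.03% × $7,359.00 = $1,728.75
Health Levy: 5% × $24,695.00 = $1,234.75
Total: $1,728.75 + $1,234.75 = $2,963.50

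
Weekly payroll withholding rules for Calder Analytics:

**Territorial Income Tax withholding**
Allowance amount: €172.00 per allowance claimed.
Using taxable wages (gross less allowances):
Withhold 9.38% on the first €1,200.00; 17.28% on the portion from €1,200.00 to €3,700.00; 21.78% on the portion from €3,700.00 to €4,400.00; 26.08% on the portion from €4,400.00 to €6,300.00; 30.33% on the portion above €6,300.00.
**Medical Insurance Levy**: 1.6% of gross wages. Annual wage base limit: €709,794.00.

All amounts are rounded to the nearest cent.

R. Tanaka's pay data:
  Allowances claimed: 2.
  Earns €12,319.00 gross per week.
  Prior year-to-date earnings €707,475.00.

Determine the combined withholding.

€2,950.87

Territorial Income Tax: taxable = €12,319.00 − 2×€172.00 = €11,975.00
  €1,192.54 + 30.33% × (€11,975.00 − €6,300.00) = €1,192.54 + 30.33% × €5,675.00 = €2,913.77
Medical Insurance Levy: cap €709,794.00 − YTD €707,475.00 = €2,319.00 subject; 1.6% × €2,319.00 = €37.10
Total: €2,913.77 + €37.10 = €2,950.87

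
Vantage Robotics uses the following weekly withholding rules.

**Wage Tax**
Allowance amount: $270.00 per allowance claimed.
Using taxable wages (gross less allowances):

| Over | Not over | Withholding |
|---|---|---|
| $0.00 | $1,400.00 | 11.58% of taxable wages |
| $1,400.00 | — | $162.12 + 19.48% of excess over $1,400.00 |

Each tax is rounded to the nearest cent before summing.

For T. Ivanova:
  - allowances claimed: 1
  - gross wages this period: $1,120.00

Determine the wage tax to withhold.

$98.43

Wage Tax: taxable = $1,120.00 − 1×$270.00 = $850.00
  11.58% × $850.00 = $98.43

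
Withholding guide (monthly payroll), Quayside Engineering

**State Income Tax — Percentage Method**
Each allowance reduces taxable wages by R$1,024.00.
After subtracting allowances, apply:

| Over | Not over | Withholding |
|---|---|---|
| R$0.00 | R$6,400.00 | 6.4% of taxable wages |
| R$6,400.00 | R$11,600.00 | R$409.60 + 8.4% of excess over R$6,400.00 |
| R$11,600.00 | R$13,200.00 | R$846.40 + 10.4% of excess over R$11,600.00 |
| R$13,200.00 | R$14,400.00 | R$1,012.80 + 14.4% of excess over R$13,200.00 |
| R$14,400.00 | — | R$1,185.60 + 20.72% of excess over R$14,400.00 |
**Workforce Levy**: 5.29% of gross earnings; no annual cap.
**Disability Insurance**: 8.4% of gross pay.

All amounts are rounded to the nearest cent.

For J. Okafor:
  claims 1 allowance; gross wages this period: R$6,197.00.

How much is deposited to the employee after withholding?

R$5,017.56

State Income Tax: taxable = R$6,197.00 − 1×R$1,024.00 = R$5,173.00
  6.4% × R$5,173.00 = R$331.07
Workforce Levy: 5.29% × R$6,197.00 = R$327.82
Disability Insurance: 8.4% × R$6,197.00 = R$520.55
Total withheld: R$331.07 + R$327.82 + R$520.55 = R$1,179.44
Net pay: R$6,197.00 − R$1,179.44 = R$5,017.56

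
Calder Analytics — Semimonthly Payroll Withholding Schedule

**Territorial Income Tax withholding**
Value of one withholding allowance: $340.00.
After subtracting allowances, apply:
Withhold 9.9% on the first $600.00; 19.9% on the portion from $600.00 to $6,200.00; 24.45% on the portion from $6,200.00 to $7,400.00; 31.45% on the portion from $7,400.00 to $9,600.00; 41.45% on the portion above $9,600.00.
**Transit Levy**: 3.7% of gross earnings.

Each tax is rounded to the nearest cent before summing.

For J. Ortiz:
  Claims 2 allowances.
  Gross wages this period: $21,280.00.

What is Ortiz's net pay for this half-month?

Territorial Income Tax: taxable = $21,280.00 − 2×$340.00 = $20,600.00
  $2,159.10 + 41.45% × ($20,600.00 − $9,600.00) = $2,159.10 + 41.45% × $11,000.00 = $6,718.60
Transit Levy: 3.7% × $21,280.00 = $787.36
Total withheld: $6,718.60 + $787.36 = $7,505.96
Net pay: $21,280.00 − $7,505.96 = $13,774.04

$13,774.04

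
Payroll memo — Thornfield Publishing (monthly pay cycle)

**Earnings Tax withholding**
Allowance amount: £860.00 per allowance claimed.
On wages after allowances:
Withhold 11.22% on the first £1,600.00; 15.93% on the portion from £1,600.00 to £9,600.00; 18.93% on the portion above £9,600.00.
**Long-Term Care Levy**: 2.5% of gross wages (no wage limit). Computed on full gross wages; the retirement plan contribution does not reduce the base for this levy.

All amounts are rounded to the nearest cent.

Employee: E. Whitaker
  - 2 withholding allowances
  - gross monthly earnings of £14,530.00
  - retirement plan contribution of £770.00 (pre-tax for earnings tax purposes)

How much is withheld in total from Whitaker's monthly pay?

£2,279.06

Earnings Tax: taxable = £14,530.00 − £770.00 − 2×£860.00 = £12,040.00
  £1,453.92 + 18.93% × (£12,040.00 − £9,600.00) = £1,453.92 + 18.93% × £2,440.00 = £1,915.81
Long-Term Care Levy: 2.5% × £14,530.00 = £363.25
Total: £1,915.81 + £363.25 = £2,279.06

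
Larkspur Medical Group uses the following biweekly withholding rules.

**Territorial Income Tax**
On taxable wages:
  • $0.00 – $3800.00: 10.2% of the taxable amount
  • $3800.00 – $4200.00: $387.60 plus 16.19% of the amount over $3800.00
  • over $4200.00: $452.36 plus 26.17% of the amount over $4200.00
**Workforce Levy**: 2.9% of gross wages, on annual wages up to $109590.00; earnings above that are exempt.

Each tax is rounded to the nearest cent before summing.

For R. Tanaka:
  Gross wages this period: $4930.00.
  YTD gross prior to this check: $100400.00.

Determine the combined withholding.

$786.37

Territorial Income Tax: taxable = $4930.00
  $452.36 + 26.17% × ($4930.00 − $4200.00) = $452.36 + 26.17% × $730.00 = $643.40
Workforce Levy: 2.9% × $4930.00 = $142.97
Total: $643.40 + $142.97 = $786.37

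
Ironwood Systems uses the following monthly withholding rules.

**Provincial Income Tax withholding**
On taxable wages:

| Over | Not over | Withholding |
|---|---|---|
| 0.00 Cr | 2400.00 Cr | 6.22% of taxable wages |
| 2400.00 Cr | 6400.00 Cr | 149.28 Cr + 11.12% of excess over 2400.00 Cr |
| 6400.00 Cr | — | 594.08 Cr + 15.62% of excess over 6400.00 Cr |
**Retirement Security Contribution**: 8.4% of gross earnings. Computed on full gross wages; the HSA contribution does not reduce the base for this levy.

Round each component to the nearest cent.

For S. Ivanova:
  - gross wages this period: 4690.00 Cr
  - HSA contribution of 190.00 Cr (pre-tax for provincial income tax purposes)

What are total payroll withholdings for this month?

776.76 Cr

Provincial Income Tax: taxable = 4690.00 Cr − 190.00 Cr = 4500.00 Cr
  149.28 Cr + 11.12% × (4500.00 Cr − 2400.00 Cr) = 149.28 Cr + 11.12% × 2100.00 Cr = 382.80 Cr
Retirement Security Contribution: 8.4% × 4690.00 Cr = 393.96 Cr
Total: 382.80 Cr + 393.96 Cr = 776.76 Cr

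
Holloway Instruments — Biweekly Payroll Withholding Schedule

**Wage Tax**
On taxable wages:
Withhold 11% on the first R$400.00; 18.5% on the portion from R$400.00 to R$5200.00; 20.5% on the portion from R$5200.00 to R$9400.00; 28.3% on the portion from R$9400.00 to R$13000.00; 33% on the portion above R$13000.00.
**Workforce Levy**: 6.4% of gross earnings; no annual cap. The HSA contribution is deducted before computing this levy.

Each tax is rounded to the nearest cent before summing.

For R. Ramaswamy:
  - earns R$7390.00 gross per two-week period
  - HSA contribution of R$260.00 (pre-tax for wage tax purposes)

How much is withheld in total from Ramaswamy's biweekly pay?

R$1783.97

Wage Tax: taxable = R$7390.00 − R$260.00 = R$7130.00
  R$932.00 + 20.5% × (R$7130.00 − R$5200.00) = R$932.00 + 20.5% × R$1930.00 = R$1327.65
Workforce Levy: 6.4% × R$7130.00 = R$456.32
Total: R$1327.65 + R$456.32 = R$1783.97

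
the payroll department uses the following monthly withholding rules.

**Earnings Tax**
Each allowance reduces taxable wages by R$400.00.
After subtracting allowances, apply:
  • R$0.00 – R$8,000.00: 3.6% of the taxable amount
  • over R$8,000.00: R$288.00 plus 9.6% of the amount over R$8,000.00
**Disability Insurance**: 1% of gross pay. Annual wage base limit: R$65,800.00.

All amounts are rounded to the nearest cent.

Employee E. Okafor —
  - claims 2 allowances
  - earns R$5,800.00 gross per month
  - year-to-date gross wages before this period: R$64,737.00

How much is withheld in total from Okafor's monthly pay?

R$190.63

Earnings Tax: taxable = R$5,800.00 − 2×R$400.00 = R$5,000.00
  3.6% × R$5,000.00 = R$180.00
Disability Insurance: cap R$65,800.00 − YTD R$64,737.00 = R$1,063.00 subject; 1% × R$1,063.00 = R$10.63
Total: R$180.00 + R$10.63 = R$190.63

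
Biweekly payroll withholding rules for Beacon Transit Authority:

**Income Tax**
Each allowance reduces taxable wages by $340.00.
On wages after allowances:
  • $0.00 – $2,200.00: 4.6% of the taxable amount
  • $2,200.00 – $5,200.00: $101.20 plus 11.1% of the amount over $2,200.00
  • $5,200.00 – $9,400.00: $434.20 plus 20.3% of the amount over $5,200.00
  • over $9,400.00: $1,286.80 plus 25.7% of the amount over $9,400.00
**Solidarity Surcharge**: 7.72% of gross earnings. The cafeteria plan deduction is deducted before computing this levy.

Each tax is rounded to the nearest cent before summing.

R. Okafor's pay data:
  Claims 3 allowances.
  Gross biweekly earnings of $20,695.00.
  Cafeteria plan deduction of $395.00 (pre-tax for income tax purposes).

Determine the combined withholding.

Income Tax: taxable = $20,695.00 − $395.00 − 3×$340.00 = $19,280.00
  $1,286.80 + 25.7% × ($19,280.00 − $9,400.00) = $1,286.80 + 25.7% × $9,880.00 = $3,825.96
Solidarity Surcharge: 7.72% × $20,300.00 = $1,567.16
Total: $3,825.96 + $1,567.16 = $5,393.12

$5,393.12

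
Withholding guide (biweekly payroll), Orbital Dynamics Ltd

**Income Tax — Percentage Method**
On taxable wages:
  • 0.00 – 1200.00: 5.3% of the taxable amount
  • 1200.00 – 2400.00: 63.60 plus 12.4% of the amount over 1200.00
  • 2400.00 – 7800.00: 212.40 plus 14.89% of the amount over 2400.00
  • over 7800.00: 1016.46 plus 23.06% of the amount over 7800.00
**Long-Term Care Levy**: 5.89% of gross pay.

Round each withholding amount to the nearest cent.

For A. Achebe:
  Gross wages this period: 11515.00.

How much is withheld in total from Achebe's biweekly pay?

Income Tax: taxable = 11515.00
  1016.46 + 23.06% × (11515.00 − 7800.00) = 1016.46 + 23.06% × 3715.00 = 1873.14
Long-Term Care Levy: 5.89% × 11515.00 = 678.23
Total: 1873.14 + 678.23 = 2551.37

2551.37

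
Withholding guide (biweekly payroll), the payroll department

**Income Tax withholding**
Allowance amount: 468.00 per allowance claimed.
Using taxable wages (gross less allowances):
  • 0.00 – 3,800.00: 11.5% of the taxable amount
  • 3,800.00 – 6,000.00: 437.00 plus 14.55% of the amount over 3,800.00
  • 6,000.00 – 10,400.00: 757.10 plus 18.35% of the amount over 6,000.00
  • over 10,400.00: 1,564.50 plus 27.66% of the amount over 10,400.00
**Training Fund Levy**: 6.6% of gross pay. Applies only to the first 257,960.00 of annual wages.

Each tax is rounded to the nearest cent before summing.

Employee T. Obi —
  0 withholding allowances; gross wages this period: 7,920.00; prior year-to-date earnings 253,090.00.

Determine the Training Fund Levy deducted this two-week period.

Training Fund Levy: cap 257,960.00 − YTD 253,090.00 = 4,870.00 subject; 6.6% × 4,870.00 = 321.42

321.42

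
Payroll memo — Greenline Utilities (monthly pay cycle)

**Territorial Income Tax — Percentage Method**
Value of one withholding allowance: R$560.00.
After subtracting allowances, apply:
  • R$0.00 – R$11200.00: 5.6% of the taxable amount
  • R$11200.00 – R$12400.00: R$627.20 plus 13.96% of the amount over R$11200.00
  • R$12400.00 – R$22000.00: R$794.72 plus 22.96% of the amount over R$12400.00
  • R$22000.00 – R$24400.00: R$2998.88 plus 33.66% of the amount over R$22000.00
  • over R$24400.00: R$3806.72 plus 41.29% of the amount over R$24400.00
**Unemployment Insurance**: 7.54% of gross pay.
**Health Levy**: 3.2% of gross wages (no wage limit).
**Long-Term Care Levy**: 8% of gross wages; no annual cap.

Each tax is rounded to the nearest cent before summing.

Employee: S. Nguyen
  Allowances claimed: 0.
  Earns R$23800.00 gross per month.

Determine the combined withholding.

R$8064.88

Territorial Income Tax: taxable = R$23800.00
  R$2998.88 + 33.66% × (R$23800.00 − R$22000.00) = R$2998.88 + 33.66% × R$1800.00 = R$3604.76
Unemployment Insurance: 7.54% × R$23800.00 = R$1794.52
Health Levy: 3.2% × R$23800.00 = R$761.60
Long-Term Care Levy: 8% × R$23800.00 = R$1904.00
Total: R$3604.76 + R$1794.52 + R$761.60 + R$1904.00 = R$8064.88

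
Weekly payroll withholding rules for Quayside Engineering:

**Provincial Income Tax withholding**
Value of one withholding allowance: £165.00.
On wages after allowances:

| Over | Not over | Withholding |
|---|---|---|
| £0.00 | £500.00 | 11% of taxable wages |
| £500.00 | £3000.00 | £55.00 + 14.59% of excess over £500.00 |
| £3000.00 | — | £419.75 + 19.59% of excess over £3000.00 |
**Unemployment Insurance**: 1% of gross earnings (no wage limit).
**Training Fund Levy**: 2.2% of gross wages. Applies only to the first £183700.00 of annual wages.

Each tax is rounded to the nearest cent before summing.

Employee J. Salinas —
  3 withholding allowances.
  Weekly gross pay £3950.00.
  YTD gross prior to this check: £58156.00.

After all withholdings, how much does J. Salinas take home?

Provincial Income Tax: taxable = £3950.00 − 3×£165.00 = £3455.00
  £419.75 + 19.59% × (£3455.00 − £3000.00) = £419.75 + 19.59% × £455.00 = £508.88
Unemployment Insurance: 1% × £3950.00 = £39.50
Training Fund Levy: 2.2% × £3950.00 = £86.90
Total withheld: £508.88 + £39.50 + £86.90 = £635.28
Net pay: £3950.00 − £635.28 = £3314.72

£3314.72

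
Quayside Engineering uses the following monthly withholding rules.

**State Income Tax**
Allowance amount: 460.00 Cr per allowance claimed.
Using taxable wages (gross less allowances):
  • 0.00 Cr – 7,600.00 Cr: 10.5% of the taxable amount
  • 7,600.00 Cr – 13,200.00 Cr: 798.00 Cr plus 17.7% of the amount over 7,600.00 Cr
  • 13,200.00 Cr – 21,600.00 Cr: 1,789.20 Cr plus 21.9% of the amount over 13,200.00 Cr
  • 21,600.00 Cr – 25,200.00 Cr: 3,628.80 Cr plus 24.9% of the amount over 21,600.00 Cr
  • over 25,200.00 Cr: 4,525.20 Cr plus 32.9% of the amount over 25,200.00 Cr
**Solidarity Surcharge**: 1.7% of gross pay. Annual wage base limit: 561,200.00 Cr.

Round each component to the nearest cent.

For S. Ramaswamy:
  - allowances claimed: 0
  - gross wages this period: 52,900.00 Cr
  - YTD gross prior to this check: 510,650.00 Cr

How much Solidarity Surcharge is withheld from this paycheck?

Solidarity Surcharge: cap 561,200.00 Cr − YTD 510,650.00 Cr = 50,550.00 Cr subject; 1.7% × 50,550.00 Cr = 859.35 Cr

859.35 Cr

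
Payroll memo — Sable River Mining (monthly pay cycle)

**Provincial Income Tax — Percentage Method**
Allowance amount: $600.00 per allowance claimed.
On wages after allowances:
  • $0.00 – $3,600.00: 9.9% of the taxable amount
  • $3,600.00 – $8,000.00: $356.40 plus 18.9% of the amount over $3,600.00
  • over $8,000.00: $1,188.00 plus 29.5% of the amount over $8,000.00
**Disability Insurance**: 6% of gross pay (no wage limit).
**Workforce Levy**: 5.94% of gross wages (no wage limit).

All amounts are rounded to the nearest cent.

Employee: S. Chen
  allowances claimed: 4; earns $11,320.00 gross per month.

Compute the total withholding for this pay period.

Provincial Income Tax: taxable = $11,320.00 − 4×$600.00 = $8,920.00
  $1,188.00 + 29.5% × ($8,920.00 − $8,000.00) = $1,188.00 + 29.5% × $920.00 = $1,459.40
Disability Insurance: 6% × $11,320.00 = $679.20
Workforce Levy: 5.94% × $11,320.00 = $672.41
Total: $1,459.40 + $679.20 + $672.41 = $2,811.01

$2,811.01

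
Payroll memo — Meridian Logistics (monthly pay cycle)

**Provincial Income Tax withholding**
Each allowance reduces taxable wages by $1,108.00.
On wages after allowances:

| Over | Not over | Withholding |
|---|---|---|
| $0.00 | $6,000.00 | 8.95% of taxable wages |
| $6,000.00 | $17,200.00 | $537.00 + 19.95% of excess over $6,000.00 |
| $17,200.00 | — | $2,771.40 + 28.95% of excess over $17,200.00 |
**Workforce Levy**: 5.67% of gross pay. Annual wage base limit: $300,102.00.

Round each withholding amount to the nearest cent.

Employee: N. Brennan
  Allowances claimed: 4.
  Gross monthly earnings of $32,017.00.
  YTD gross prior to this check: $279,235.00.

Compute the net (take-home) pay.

$25,055.98

Provincial Income Tax: taxable = $32,017.00 − 4×$1,108.00 = $27,585.00
  $2,771.40 + 28.95% × ($27,585.00 − $17,200.00) = $2,771.40 + 28.95% × $10,385.00 = $5,777.86
Workforce Levy: cap $300,102.00 − YTD $279,235.00 = $20,867.00 subject; 5.67% × $20,867.00 = $1,183.16
Total withheld: $5,777.86 + $1,183.16 = $6,961.02
Net pay: $32,017.00 − $6,961.02 = $25,055.98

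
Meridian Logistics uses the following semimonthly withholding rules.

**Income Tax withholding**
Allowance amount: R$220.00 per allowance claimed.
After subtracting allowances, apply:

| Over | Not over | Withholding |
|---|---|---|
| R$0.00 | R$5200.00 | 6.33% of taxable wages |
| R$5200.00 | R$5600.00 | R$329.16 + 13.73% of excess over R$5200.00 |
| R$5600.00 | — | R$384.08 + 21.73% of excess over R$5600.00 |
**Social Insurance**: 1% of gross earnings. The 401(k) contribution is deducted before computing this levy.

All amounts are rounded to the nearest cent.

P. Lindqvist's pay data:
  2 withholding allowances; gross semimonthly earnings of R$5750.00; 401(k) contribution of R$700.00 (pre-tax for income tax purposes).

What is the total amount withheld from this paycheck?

R$342.31

Income Tax: taxable = R$5750.00 − R$700.00 − 2×R$220.00 = R$4610.00
  6.33% × R$4610.00 = R$291.81
Social Insurance: 1% × R$5050.00 = R$50.50
Total: R$291.81 + R$50.50 = R$342.31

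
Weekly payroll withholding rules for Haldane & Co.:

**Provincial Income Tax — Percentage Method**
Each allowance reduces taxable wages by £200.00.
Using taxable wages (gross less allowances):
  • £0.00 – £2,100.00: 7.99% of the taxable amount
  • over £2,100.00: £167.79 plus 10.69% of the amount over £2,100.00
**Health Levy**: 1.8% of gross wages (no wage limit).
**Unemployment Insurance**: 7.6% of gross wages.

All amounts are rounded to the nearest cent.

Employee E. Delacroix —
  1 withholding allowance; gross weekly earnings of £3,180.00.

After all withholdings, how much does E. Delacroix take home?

£2,619.22

Provincial Income Tax: taxable = £3,180.00 − 1×£200.00 = £2,980.00
  £167.79 + 10.69% × (£2,980.00 − £2,100.00) = £167.79 + 10.69% × £880.00 = £261.86
Health Levy: 1.8% × £3,180.00 = £57.24
Unemployment Insurance: 7.6% × £3,180.00 = £241.68
Total withheld: £261.86 + £57.24 + £241.68 = £560.78
Net pay: £3,180.00 − £560.78 = £2,619.22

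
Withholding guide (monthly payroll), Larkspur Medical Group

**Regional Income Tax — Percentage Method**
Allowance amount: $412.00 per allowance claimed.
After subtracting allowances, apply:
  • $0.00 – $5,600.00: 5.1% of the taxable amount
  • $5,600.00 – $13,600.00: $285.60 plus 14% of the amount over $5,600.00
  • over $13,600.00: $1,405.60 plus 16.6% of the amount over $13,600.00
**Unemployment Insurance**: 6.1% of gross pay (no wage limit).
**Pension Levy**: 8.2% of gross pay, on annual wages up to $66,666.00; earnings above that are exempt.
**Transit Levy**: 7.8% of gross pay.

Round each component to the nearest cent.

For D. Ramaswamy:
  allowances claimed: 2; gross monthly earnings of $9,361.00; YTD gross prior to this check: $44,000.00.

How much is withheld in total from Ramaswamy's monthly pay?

Regional Income Tax: taxable = $9,361.00 − 2×$412.00 = $8,537.00
  $285.60 + 14% × ($8,537.00 − $5,600.00) = $285.60 + 14% × $2,937.00 = $696.78
Unemployment Insurance: 6.1% × $9,361.00 = $571.02
Pension Levy: 8.2% × $9,361.00 = $767.60
Transit Levy: 7.8% × $9,361.00 = $730.16
Total: $696.78 + $571.02 + $767.60 + $730.16 = $2,765.56

$2,765.56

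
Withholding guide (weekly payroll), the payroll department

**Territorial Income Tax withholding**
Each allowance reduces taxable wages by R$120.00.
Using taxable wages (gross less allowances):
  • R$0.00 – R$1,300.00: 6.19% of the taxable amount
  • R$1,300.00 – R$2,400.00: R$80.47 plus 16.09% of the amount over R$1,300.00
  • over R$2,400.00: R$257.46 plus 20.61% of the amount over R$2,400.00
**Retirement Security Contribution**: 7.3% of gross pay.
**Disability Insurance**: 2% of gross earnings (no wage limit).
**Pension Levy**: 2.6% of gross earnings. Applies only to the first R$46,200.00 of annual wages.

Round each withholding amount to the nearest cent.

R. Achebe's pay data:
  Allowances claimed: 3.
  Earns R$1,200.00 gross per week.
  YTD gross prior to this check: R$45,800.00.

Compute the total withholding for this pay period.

R$174.00

Territorial Income Tax: taxable = R$1,200.00 − 3×R$120.00 = R$840.00
  6.19% × R$840.00 = R$52.00
Retirement Security Contribution: 7.3% × R$1,200.00 = R$87.60
Disability Insurance: 2% × R$1,200.00 = R$24.00
Pension Levy: cap R$46,200.00 − YTD R$45,800.00 = R$400.00 subject; 2.6% × R$400.00 = R$10.40
Total: R$52.00 + R$87.60 + R$24.00 + R$10.40 = R$174.00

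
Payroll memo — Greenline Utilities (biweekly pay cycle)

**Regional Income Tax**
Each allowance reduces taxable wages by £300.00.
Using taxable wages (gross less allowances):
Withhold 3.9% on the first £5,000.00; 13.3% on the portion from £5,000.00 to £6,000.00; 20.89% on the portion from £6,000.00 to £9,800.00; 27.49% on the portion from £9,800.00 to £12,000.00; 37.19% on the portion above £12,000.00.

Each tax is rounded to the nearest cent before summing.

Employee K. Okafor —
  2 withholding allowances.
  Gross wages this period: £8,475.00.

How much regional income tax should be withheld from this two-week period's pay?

£719.69

Regional Income Tax: taxable = £8,475.00 − 2×£300.00 = £7,875.00
  £328.00 + 20.89% × (£7,875.00 − £6,000.00) = £328.00 + 20.89% × £1,875.00 = £719.69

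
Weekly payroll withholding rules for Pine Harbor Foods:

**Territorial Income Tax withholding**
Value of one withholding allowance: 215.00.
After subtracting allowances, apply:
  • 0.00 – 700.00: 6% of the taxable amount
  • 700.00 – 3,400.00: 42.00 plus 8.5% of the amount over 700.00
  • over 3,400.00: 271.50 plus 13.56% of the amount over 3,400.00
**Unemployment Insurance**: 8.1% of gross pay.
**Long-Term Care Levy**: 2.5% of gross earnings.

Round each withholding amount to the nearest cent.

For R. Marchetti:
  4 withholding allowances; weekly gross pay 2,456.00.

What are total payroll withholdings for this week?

Territorial Income Tax: taxable = 2,456.00 − 4×215.00 = 1,596.00
  42.00 + 8.5% × (1,596.00 − 700.00) = 42.00 + 8.5% × 896.00 = 118.16
Unemployment Insurance: 8.1% × 2,456.00 = 198.94
Long-Term Care Levy: 2.5% × 2,456.00 = 61.40
Total: 118.16 + 198.94 + 61.40 = 378.50

378.50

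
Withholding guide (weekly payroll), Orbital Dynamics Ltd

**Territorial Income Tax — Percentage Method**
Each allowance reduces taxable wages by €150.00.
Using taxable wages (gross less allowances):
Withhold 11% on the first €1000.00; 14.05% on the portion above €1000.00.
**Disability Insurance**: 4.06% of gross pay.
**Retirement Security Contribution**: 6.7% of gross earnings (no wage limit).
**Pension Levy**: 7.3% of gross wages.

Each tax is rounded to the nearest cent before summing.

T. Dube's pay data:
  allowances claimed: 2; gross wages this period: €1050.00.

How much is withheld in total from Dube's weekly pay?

Territorial Income Tax: taxable = €1050.00 − 2×€150.00 = €750.00
  11% × €750.00 = €82.50
Disability Insurance: 4.06% × €1050.00 = €42.63
Retirement Security Contribution: 6.7% × €1050.00 = €70.35
Pension Levy: 7.3% × €1050.00 = €76.65
Total: €82.50 + €42.63 + €70.35 + €76.65 = €272.13

€272.13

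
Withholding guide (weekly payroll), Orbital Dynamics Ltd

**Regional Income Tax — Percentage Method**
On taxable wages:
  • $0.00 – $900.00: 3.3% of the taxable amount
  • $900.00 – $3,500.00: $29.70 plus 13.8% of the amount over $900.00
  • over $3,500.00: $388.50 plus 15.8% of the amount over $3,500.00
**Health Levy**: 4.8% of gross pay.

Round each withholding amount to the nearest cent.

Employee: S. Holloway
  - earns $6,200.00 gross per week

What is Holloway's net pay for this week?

$5,087.30

Regional Income Tax: taxable = $6,200.00
  $388.50 + 15.8% × ($6,200.00 − $3,500.00) = $388.50 + 15.8% × $2,700.00 = $815.10
Health Levy: 4.8% × $6,200.00 = $297.60
Total withheld: $815.10 + $297.60 = $1,112.70
Net pay: $6,200.00 − $1,112.70 = $5,087.30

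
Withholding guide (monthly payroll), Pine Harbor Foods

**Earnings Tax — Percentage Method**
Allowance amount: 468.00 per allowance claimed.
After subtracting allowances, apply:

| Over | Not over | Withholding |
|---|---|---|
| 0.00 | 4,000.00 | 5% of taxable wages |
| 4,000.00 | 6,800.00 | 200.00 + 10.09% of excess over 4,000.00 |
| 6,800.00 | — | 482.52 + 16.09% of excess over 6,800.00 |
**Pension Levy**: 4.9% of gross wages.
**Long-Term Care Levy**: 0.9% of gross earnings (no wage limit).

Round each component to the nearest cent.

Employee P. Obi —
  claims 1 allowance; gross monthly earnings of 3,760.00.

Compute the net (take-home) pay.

3,377.32

Earnings Tax: taxable = 3,760.00 − 1×468.00 = 3,292.00
  5% × 3,292.00 = 164.60
Pension Levy: 4.9% × 3,760.00 = 184.24
Long-Term Care Levy: 0.9% × 3,760.00 = 33.84
Total withheld: 164.60 + 184.24 + 33.84 = 382.68
Net pay: 3,760.00 − 382.68 = 3,377.32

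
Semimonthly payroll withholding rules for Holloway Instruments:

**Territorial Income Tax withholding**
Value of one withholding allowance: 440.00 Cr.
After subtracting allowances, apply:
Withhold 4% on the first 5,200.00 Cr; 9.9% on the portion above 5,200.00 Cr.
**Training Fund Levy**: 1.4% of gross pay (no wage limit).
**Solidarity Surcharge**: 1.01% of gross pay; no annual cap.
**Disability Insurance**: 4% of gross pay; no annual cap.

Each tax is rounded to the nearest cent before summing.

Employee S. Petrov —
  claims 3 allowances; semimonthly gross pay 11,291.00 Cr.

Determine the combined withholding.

1,404.08 Cr

Territorial Income Tax: taxable = 11,291.00 Cr − 3×440.00 Cr = 9,971.00 Cr
  208.00 Cr + 9.9% × (9,971.00 Cr − 5,200.00 Cr) = 208.00 Cr + 9.9% × 4,771.00 Cr = 680.33 Cr
Training Fund Levy: 1.4% × 11,291.00 Cr = 158.07 Cr
Solidarity Surcharge: 1.01% × 11,291.00 Cr = 114.04 Cr
Disability Insurance: 4% × 11,291.00 Cr = 451.64 Cr
Total: 680.33 Cr + 158.07 Cr + 114.04 Cr + 451.64 Cr = 1,404.08 Cr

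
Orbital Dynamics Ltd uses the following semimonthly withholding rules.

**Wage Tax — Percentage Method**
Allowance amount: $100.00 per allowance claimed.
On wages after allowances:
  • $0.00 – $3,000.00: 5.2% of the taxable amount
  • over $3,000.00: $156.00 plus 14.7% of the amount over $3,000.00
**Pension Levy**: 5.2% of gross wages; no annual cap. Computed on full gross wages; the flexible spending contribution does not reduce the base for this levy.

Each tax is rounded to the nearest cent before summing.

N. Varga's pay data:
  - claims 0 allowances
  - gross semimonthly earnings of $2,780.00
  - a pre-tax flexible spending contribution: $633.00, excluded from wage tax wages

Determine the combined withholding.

$256.20

Wage Tax: taxable = $2,780.00 − $633.00 = $2,147.00
  5.2% × $2,147.00 = $111.64
Pension Levy: 5.2% × $2,780.00 = $144.56
Total: $111.64 + $144.56 = $256.20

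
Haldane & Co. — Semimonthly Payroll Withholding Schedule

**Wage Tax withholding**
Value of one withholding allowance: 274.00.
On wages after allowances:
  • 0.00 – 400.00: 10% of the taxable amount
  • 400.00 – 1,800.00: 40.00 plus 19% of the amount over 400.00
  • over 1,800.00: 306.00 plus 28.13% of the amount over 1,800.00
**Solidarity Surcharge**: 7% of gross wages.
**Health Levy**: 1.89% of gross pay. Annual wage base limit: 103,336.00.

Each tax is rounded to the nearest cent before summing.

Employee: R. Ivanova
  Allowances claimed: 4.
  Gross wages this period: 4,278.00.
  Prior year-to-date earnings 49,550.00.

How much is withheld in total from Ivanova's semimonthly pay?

1,075.07

Wage Tax: taxable = 4,278.00 − 4×274.00 = 3,182.00
  306.00 + 28.13% × (3,182.00 − 1,800.00) = 306.00 + 28.13% × 1,382.00 = 694.76
Solidarity Surcharge: 7% × 4,278.00 = 299.46
Health Levy: 1.89% × 4,278.00 = 80.85
Total: 694.76 + 299.46 + 80.85 = 1,075.07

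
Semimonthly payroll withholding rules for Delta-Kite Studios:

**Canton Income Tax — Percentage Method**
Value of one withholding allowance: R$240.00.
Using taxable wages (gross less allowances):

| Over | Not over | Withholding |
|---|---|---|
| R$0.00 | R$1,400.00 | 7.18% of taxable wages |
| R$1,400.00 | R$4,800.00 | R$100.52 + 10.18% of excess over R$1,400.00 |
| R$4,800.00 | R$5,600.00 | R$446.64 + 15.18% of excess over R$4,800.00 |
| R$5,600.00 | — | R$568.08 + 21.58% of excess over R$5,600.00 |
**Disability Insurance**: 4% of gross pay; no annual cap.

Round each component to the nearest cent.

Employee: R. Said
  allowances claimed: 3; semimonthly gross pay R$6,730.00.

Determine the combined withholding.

Canton Income Tax: taxable = R$6,730.00 − 3×R$240.00 = R$6,010.00
  R$568.08 + 21.58% × (R$6,010.00 − R$5,600.00) = R$568.08 + 21.58% × R$410.00 = R$656.56
Disability Insurance: 4% × R$6,730.00 = R$269.20
Total: R$656.56 + R$269.20 = R$925.76

R$925.76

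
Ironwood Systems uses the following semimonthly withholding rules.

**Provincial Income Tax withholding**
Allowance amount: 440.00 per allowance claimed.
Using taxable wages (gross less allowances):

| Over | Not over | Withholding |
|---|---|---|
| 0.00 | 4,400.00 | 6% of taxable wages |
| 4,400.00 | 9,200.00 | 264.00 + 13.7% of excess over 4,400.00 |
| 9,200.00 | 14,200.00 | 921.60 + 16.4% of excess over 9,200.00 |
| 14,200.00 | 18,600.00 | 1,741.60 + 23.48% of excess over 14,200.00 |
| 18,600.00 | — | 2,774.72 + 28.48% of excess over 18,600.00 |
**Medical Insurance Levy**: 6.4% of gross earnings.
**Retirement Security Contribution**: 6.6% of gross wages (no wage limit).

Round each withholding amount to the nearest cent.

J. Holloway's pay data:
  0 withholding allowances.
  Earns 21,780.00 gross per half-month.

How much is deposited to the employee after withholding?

Provincial Income Tax: taxable = 21,780.00
  2,774.72 + 28.48% × (21,780.00 − 18,600.00) = 2,774.72 + 28.48% × 3,180.00 = 3,680.38
Medical Insurance Levy: 6.4% × 21,780.00 = 1,393.92
Retirement Security Contribution: 6.6% × 21,780.00 = 1,437.48
Total withheld: 3,680.38 + 1,393.92 + 1,437.48 = 6,511.78
Net pay: 21,780.00 − 6,511.78 = 15,268.22

15,268.22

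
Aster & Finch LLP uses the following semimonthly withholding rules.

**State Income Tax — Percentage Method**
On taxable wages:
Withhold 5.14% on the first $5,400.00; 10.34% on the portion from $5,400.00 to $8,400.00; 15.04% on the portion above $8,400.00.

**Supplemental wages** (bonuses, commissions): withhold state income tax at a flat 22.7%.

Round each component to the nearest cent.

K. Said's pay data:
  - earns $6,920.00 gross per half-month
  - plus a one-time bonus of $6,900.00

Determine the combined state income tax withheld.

$2,001.03

State Income Tax: taxable = $6,920.00
  $277.56 + 10.34% × ($6,920.00 − $5,400.00) = $277.56 + 10.34% × $1,520.00 = $434.73
Supplemental (22.7% flat on bonus): 22.7% × $6,900.00 = $1,566.30
Total state income tax: $434.73 + $1,566.30 = $2,001.03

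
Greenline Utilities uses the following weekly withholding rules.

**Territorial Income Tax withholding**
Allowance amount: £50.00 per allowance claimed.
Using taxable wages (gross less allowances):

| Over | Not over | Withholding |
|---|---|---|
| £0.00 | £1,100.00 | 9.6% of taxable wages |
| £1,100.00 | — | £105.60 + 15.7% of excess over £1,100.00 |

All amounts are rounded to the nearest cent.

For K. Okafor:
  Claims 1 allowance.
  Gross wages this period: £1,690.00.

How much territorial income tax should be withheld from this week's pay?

£190.38

Territorial Income Tax: taxable = £1,690.00 − 1×£50.00 = £1,640.00
  £105.60 + 15.7% × (£1,640.00 − £1,100.00) = £105.60 + 15.7% × £540.00 = £190.38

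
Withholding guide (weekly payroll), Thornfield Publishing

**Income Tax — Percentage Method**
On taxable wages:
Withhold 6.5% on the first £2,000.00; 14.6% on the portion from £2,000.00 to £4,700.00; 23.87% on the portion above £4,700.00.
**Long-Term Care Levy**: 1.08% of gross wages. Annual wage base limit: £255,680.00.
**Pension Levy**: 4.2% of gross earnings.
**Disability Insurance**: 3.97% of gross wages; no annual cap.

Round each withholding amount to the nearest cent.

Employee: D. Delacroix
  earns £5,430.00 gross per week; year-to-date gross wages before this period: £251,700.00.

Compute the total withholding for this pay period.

£1,185.06

Income Tax: taxable = £5,430.00
  £524.20 + 23.87% × (£5,430.00 − £4,700.00) = £524.20 + 23.87% × £730.00 = £698.45
Long-Term Care Levy: cap £255,680.00 − YTD £251,700.00 = £3,980.00 subject; 1.08% × £3,980.00 = £42.98
Pension Levy: 4.2% × £5,430.00 = £228.06
Disability Insurance: 3.97% × £5,430.00 = £215.57
Total: £698.45 + £42.98 + £228.06 + £215.57 = £1,185.06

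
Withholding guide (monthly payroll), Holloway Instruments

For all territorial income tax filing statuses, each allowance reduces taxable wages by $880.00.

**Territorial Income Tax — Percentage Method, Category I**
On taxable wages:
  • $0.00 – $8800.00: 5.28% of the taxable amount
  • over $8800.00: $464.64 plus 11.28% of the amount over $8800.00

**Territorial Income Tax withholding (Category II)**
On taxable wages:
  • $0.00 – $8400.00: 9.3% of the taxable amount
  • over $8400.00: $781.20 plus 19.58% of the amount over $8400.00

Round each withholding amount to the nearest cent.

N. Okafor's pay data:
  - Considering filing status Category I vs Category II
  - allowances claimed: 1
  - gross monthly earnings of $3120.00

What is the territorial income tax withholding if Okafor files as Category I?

$118.27

Territorial Income Tax (Category I): taxable = $3120.00 − 1×$880.00 = $2240.00
  5.28% × $2240.00 = $118.27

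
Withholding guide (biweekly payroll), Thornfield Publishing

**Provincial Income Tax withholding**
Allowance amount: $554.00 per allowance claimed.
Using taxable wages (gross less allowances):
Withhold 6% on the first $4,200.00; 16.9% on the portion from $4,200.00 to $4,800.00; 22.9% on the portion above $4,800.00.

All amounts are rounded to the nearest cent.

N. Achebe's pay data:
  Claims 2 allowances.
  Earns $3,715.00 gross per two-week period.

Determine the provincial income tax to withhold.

$156.42

Provincial Income Tax: taxable = $3,715.00 − 2×$554.00 = $2,607.00
  6% × $2,607.00 = $156.42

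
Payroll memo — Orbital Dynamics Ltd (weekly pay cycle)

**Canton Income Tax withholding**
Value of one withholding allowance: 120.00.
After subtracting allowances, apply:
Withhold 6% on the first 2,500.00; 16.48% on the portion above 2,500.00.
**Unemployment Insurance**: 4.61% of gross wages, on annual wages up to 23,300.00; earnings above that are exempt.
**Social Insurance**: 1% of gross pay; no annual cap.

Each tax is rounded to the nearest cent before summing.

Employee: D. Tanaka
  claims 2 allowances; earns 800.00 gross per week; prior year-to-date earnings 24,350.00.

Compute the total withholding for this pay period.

41.60

Canton Income Tax: taxable = 800.00 − 2×120.00 = 560.00
  6% × 560.00 = 33.60
Unemployment Insurance: YTD 24,350.00 ≥ cap 23,300.00 → 0.00
Social Insurance: 1% × 800.00 = 8.00
Total: 33.60 + 0.00 + 8.00 = 41.60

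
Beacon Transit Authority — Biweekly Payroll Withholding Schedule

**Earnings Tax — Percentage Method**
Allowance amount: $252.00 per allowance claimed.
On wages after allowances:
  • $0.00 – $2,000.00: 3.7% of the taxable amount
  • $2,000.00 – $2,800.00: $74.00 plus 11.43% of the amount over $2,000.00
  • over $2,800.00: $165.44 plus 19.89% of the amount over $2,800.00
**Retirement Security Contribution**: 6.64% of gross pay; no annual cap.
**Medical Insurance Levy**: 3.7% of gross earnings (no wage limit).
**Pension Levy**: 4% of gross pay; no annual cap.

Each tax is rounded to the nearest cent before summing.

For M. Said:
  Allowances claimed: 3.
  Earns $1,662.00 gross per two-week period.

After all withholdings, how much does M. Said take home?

Earnings Tax: taxable = $1,662.00 − 3×$252.00 = $906.00
  3.7% × $906.00 = $33.52
Retirement Security Contribution: 6.64% × $1,662.00 = $110.36
Medical Insurance Levy: 3.7% × $1,662.00 = $61.49
Pension Levy: 4% × $1,662.00 = $66.48
Total withheld: $33.52 + $110.36 + $61.49 + $66.48 = $271.85
Net pay: $1,662.00 − $271.85 = $1,390.15

$1,390.15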